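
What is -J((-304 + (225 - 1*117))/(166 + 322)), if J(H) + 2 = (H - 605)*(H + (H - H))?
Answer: -3589323/14884 ≈ -241.15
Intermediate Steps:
J(H) = -2 + H*(-605 + H) (J(H) = -2 + (H - 605)*(H + (H - H)) = -2 + (-605 + H)*(H + 0) = -2 + (-605 + H)*H = -2 + H*(-605 + H))
-J((-304 + (225 - 1*117))/(166 + 322)) = -(-2 + ((-304 + (225 - 1*117))/(166 + 322))² - 605*(-304 + (225 - 1*117))/(166 + 322)) = -(-2 + ((-304 + (225 - 117))/488)² - 605*(-304 + (225 - 117))/488) = -(-2 + ((-304 + 108)*(1/488))² - 605*(-304 + 108)/488) = -(-2 + (-196*1/488)² - (-118580)/488) = -(-2 + (-49/122)² - 605*(-49/122)) = -(-2 + 2401/14884 + 29645/122) = -1*3589323/14884 = -3589323/14884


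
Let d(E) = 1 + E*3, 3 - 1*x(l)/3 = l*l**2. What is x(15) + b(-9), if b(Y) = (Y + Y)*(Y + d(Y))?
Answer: -9486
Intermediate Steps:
x(l) = 9 - 3*l**3 (x(l) = 9 - 3*l*l**2 = 9 - 3*l**3)
d(E) = 1 + 3*E
b(Y) = 2*Y*(1 + 4*Y) (b(Y) = (Y + Y)*(Y + (1 + 3*Y)) = (2*Y)*(1 + 4*Y) = 2*Y*(1 + 4*Y))
x(15) + b(-9) = (9 - 3*15**3) + 2*(-9)*(1 + 4*(-9)) = (9 - 3*3375) + 2*(-9)*(1 - 36) = (9 - 10125) + 2*(-9)*(-35) = -10116 + 630 = -9486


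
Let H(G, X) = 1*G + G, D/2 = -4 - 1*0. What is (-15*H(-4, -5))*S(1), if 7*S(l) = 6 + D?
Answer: -240/7 ≈ -34.286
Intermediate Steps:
D = -8 (D = 2*(-4 - 1*0) = 2*(-4 + 0) = 2*(-4) = -8)
S(l) = -2/7 (S(l) = (6 - 8)/7 = (1/7)*(-2) = -2/7)
H(G, X) = 2*G (H(G, X) = G + G = 2*G)
(-15*H(-4, -5))*S(1) = -30*(-4)*(-2/7) = -15*(-8)*(-2/7) = 120*(-2/7) = -240/7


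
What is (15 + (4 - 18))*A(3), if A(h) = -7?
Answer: -7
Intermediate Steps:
(15 + (4 - 18))*A(3) = (15 + (4 - 18))*(-7) = (15 - 14)*(-7) = 1*(-7) = -7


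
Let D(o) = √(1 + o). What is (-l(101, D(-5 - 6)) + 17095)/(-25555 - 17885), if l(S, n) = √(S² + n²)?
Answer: -3419/8688 + √10191/43440 ≈ -0.39121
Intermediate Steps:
(-l(101, D(-5 - 6)) + 17095)/(-25555 - 17885) = (-√(101² + (√(1 + (-5 - 6)))²) + 17095)/(-25555 - 17885) = (-√(10201 + (√(1 - 11))²) + 17095)/(-43440) = (-√(10201 + (√(-10))²) + 17095)*(-1/43440) = (-√(10201 + (I*√10)²) + 17095)*(-1/43440) = (-√(10201 - 10) + 17095)*(-1/43440) = (-√10191 + 17095)*(-1/43440) = (17095 - √10191)*(-1/43440) = -3419/8688 + √10191/43440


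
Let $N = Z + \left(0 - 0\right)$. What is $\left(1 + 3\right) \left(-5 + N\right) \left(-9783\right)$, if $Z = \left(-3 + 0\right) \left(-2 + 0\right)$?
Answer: $-39132$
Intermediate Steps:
$Z = 6$ ($Z = \left(-3\right) \left(-2\right) = 6$)
$N = 6$ ($N = 6 + \left(0 - 0\right) = 6 + \left(0 + 0\right) = 6 + 0 = 6$)
$\left(1 + 3\right) \left(-5 + N\right) \left(-9783\right) = \left(1 + 3\right) \left(-5 + 6\right) \left(-9783\right) = 4 \cdot 1 \left(-9783\right) = 4 \left(-9783\right) = -39132$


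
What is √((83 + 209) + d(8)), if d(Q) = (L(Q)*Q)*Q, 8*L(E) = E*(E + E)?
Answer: 2*√329 ≈ 36.277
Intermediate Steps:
L(E) = E²/4 (L(E) = (E*(E + E))/8 = (E*(2*E))/8 = (2*E²)/8 = E²/4)
d(Q) = Q⁴/4 (d(Q) = ((Q²/4)*Q)*Q = (Q³/4)*Q = Q⁴/4)
√((83 + 209) + d(8)) = √((83 + 209) + (¼)*8⁴) = √(292 + (¼)*4096) = √(292 + 1024) = √1316 = 2*√329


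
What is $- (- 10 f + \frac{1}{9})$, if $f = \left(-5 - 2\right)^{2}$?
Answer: $\frac{4409}{9} \approx 489.89$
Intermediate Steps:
$f = 49$ ($f = \left(-7\right)^{2} = 49$)
$- (- 10 f + \frac{1}{9}) = - (\left(-10\right) 49 + \frac{1}{9}) = - (-490 + \frac{1}{9}) = \left(-1\right) \left(- \frac{4409}{9}\right) = \frac{4409}{9}$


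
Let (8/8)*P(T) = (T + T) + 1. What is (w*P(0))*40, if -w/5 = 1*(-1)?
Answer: 200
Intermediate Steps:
P(T) = 1 + 2*T (P(T) = (T + T) + 1 = 2*T + 1 = 1 + 2*T)
w = 5 (w = -5*(-1) = 5)
(w*P(0))*40 = (5*(1 + 2*0))*40 = (5*(1 + 0))*40 = (5*1)*40 = 5*40 = 200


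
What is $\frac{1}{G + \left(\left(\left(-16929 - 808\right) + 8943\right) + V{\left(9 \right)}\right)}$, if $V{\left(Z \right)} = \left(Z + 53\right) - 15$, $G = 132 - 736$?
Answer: $- \frac{1}{9351} \approx -0.00010694$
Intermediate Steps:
$G = -604$ ($G = 132 - 736 = -604$)
$V{\left(Z \right)} = 38 + Z$ ($V{\left(Z \right)} = \left(53 + Z\right) - 15 = 38 + Z$)
$\frac{1}{G + \left(\left(\left(-16929 - 808\right) + 8943\right) + V{\left(9 \right)}\right)} = \frac{1}{-604 + \left(\left(\left(-16929 - 808\right) + 8943\right) + \left(38 + 9\right)\right)} = \frac{1}{-604 + \left(\left(-17737 + 8943\right) + 47\right)} = \frac{1}{-604 + \left(-8794 + 47\right)} = \frac{1}{-604 - 8747} = \frac{1}{-9351} = - \frac{1}{9351}$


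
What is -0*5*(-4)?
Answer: 0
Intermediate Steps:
-0*5*(-4) = -17*0*(-4) = 0*(-4) = 0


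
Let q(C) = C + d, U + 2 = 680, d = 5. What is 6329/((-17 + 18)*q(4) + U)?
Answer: 6329/687 ≈ 9.2125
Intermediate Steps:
U = 678 (U = -2 + 680 = 678)
q(C) = 5 + C (q(C) = C + 5 = 5 + C)
6329/((-17 + 18)*q(4) + U) = 6329/((-17 + 18)*(5 + 4) + 678) = 6329/(1*9 + 678) = 6329/(9 + 678) = 6329/687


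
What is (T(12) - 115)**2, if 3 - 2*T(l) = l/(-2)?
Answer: 48841/4 ≈ 12210.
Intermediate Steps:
T(l) = 3/2 + l/4 (T(l) = 3/2 - l/(2*(-2)) = 3/2 - l*(-1)/(2*2) = 3/2 - (-1)*l/4 = 3/2 + l/4)
(T(12) - 115)**2 = ((3/2 + (1/4)*12) - 115)**2 = ((3/2 + 3) - 115)**2 = (9/2 - 115)**2 = (-221/2)**2 = 48841/4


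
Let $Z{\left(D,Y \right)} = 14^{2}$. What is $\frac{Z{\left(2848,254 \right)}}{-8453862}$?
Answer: $- \frac{98}{4226931} \approx -2.3185 \cdot 10^{-5}$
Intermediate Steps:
$Z{\left(D,Y \right)} = 196$
$\frac{Z{\left(2848,254 \right)}}{-8453862} = \frac{196}{-8453862} = 196 \left(- \frac{1}{8453862}\right) = - \frac{98}{4226931}$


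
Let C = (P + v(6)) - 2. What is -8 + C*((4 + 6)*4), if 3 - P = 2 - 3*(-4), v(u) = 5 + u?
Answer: -88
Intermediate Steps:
P = -11 (P = 3 - (2 - 3*(-4)) = 3 - (2 + 12) = 3 - 1*14 = 3 - 14 = -11)
C = -2 (C = (-11 + (5 + 6)) - 2 = (-11 + 11) - 2 = 0 - 2 = -2)
-8 + C*((4 + 6)*4) = -8 - 2*(4 + 6)*4 = -8 - 20*4 = -8 - 2*40 = -8 - 80 = -88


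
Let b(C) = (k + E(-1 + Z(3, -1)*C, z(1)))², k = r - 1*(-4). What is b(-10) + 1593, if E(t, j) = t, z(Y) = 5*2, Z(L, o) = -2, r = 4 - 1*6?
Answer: 2034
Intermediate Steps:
r = -2 (r = 4 - 6 = -2)
z(Y) = 10
k = 2 (k = -2 - 1*(-4) = -2 + 4 = 2)
b(C) = (1 - 2*C)² (b(C) = (2 + (-1 - 2*C))² = (1 - 2*C)²)
b(-10) + 1593 = (1 - 2*(-10))² + 1593 = (1 + 20)² + 1593 = 21² + 1593 = 441 + 1593 = 2034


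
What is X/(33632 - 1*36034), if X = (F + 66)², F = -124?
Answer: -1682/1201 ≈ -1.4005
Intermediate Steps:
X = 3364 (X = (-124 + 66)² = (-58)² = 3364)
X/(33632 - 1*36034) = 3364/(33632 - 1*36034) = 3364/(33632 - 36034) = 3364/(-2402) = 3364*(-1/2402) = -1682/1201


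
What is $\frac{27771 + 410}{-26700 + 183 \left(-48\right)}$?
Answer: $- \frac{28181}{35484} \approx -0.79419$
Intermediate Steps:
$\frac{27771 + 410}{-26700 + 183 \left(-48\right)} = \frac{28181}{-26700 - 8784} = \frac{28181}{-35484} = 28181 \left(- \frac{1}{35484}\right) = - \frac{28181}{35484}$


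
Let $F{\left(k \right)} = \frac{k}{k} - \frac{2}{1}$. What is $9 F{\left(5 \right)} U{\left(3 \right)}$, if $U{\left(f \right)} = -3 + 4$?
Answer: $-9$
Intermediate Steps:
$U{\left(f \right)} = 1$
$F{\left(k \right)} = -1$ ($F{\left(k \right)} = 1 - 2 = -1$)
$9 F{\left(5 \right)} U{\left(3 \right)} = 9 \left(-1\right) 1 = \left(-9\right) 1 = -9$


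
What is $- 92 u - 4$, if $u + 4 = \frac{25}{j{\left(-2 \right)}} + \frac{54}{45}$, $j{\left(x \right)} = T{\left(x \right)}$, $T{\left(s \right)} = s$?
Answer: $\frac{7018}{5} \approx 1403.6$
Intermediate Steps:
$j{\left(x \right)} = x$
$u = - \frac{153}{10}$ ($u = -4 + \left(\frac{25}{-2} + \frac{54}{45}\right) = -4 + \left(25 \left(- \frac{1}{2}\right) + 54 \cdot \frac{1}{45}\right) = -4 + \left(- \frac{25}{2} + \frac{6}{5}\right) = -4 - \frac{113}{10} = - \frac{153}{10} \approx -15.3$)
$- 92 u - 4 = \left(-92\right) \left(- \frac{153}{10}\right) - 4 = \frac{7038}{5} - 4 = \frac{7018}{5}$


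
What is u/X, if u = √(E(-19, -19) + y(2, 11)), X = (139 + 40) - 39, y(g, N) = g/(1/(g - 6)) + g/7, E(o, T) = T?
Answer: I*√1309/980 ≈ 0.036918*I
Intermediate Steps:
y(g, N) = g/7 + g*(-6 + g) (y(g, N) = g/(1/(-6 + g)) + g*(⅐) = g*(-6 + g) + g/7 = g/7 + g*(-6 + g))
X = 140 (X = 179 - 39 = 140)
u = I*√1309/7 (u = √(-19 + (⅐)*2*(-41 + 7*2)) = √(-19 + (⅐)*2*(-41 + 14)) = √(-19 + (⅐)*2*(-27)) = √(-19 - 54/7) = √(-187/7) = I*√1309/7 ≈ 5.1686*I)
u/X = (I*√1309/7)/140 = (I*√1309/7)*(1/140) = I*√1309/980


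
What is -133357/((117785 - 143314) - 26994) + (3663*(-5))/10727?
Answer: 468561794/563414221 ≈ 0.83165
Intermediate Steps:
-133357/((117785 - 143314) - 26994) + (3663*(-5))/10727 = -133357/(-25529 - 26994) - 18315*1/10727 = -133357/(-52523) - 18315/10727 = -133357*(-1/52523) - 18315/10727 = 133357/52523 - 18315/10727 = 468561794/563414221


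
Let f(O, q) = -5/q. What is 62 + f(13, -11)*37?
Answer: 867/11 ≈ 78.818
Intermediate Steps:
62 + f(13, -11)*37 = 62 - 5/(-11)*37 = 62 - 5*(-1/11)*37 = 62 + (5/11)*37 = 62 + 185/11 = 867/11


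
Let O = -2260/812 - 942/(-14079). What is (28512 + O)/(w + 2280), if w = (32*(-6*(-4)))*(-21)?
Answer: -9053398615/4397566264 ≈ -2.0587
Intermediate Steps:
O = -2587803/952679 (O = -2260*1/812 - 942*(-1/14079) = -565/203 + 314/4693 = -2587803/952679 ≈ -2.7163)
w = -16128 (w = (32*24)*(-21) = 768*(-21) = -16128)
(28512 + O)/(w + 2280) = (28512 - 2587803/952679)/(-16128 + 2280) = (27160195845/952679)/(-13848) = (27160195845/952679)*(-1/13848) = -9053398615/4397566264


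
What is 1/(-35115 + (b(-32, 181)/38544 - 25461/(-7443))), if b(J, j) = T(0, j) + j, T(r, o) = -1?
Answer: -2656324/93267718107 ≈ -2.8481e-5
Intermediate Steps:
b(J, j) = -1 + j
1/(-35115 + (b(-32, 181)/38544 - 25461/(-7443))) = 1/(-35115 + ((-1 + 181)/38544 - 25461/(-7443))) = 1/(-35115 + (180*(1/38544) - 25461*(-1/7443))) = 1/(-35115 + (15/3212 + 2829/827)) = 1/(-35115 + 9099153/2656324) = 1/(-93267718107/2656324) = -2656324/93267718107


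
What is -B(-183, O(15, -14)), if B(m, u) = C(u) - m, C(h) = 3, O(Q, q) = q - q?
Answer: -186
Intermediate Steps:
O(Q, q) = 0
B(m, u) = 3 - m
-B(-183, O(15, -14)) = -(3 - 1*(-183)) = -(3 + 183) = -1*186 = -186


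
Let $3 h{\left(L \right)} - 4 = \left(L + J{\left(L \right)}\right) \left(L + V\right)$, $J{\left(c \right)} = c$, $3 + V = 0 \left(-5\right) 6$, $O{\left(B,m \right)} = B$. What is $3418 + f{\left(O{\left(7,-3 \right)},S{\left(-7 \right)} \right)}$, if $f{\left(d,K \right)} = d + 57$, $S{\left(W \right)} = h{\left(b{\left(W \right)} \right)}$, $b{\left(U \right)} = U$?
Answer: $3482$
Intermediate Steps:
$V = -3$ ($V = -3 + 0 \left(-5\right) 6 = -3 + 0 \cdot 6 = -3 + 0 = -3$)
$h{\left(L \right)} = \frac{4}{3} + \frac{2 L \left(-3 + L\right)}{3}$ ($h{\left(L \right)} = \frac{4}{3} + \frac{\left(L + L\right) \left(L - 3\right)}{3} = \frac{4}{3} + \frac{2 L \left(-3 + L\right)}{3}$)
$S{\left(W \right)} = \frac{4}{3} - 2 W + \frac{2 W^{2}}{3}$
$f{\left(d,K \right)} = 57 + d$
$3418 + f{\left(O{\left(7,-3 \right)},S{\left(-7 \right)} \right)} = 3418 + \left(57 + 7\right) = 3418 + 64 = 3482$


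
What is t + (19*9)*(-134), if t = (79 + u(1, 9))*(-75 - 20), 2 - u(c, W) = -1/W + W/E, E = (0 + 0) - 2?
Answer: -558847/18 ≈ -31047.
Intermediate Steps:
E = -2 (E = 0 - 2 = -2)
u(c, W) = 2 + 1/W + W/2 (u(c, W) = 2 - (-1/W + W/(-2)) = 2 - (-1/W + W*(-½)) = 2 - (-1/W - W/2) = 2 + (1/W + W/2) = 2 + 1/W + W/2)
t = -146395/18 (t = (79 + (2 + 1/9 + (½)*9))*(-75 - 20) = (79 + (2 + ⅑ + 9/2))*(-95) = (79 + 119/18)*(-95) = (1541/18)*(-95) = -146395/18 ≈ -8133.1)
t + (19*9)*(-134) = -146395/18 + (19*9)*(-134) = -146395/18 + 171*(-134) = -146395/18 - 22914 = -558847/18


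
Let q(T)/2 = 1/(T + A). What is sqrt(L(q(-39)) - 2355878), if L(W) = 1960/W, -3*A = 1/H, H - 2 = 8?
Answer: 2*I*sqrt(5386794)/3 ≈ 1547.3*I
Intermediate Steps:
H = 10 (H = 2 + 8 = 10)
A = -1/30 (A = -1/3/10 = -1/3*1/10 = -1/30 ≈ -0.033333)
q(T) = 2/(-1/30 + T) (q(T) = 2/(T - 1/30) = 2/(-1/30 + T))
sqrt(L(q(-39)) - 2355878) = sqrt(1960/((60/(-1 + 30*(-39)))) - 2355878) = sqrt(1960/((60/(-1 - 1170))) - 2355878) = sqrt(1960/((60/(-1171))) - 2355878) = sqrt(1960/((60*(-1/1171))) - 2355878) = sqrt(1960/(-60/1171) - 2355878) = sqrt(1960*(-1171/60) - 2355878) = sqrt(-114758/3 - 2355878) = sqrt(-7182392/3) = 2*I*sqrt(5386794)/3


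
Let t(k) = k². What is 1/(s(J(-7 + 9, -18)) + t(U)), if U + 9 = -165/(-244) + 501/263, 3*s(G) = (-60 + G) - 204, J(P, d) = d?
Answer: -4118045584/217427260615 ≈ -0.018940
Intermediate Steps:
s(G) = -88 + G/3 (s(G) = ((-60 + G) - 204)/3 = (-264 + G)/3 = -88 + G/3)
U = -411909/64172 (U = -9 + (-165/(-244) + 501/263) = -9 + (-165*(-1/244) + 501*(1/263)) = -9 + (165/244 + 501/263) = -9 + 165639/64172 = -411909/64172 ≈ -6.4188)
1/(s(J(-7 + 9, -18)) + t(U)) = 1/((-88 + (⅓)*(-18)) + (-411909/64172)²) = 1/((-88 - 6) + 169669024281/4118045584) = 1/(-94 + 169669024281/4118045584) = 1/(-217427260615/4118045584) = -4118045584/217427260615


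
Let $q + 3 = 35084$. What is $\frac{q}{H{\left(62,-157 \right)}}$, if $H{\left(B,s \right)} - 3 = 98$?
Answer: $\frac{35081}{101} \approx 347.34$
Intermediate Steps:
$H{\left(B,s \right)} = 101$ ($H{\left(B,s \right)} = 3 + 98 = 101$)
$q = 35081$ ($q = -3 + 35084 = 35081$)
$\frac{q}{H{\left(62,-157 \right)}} = \frac{35081}{101}$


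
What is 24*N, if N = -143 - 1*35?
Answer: -4272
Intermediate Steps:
N = -178 (N = -143 - 35 = -178)
24*N = 24*(-178) = -4272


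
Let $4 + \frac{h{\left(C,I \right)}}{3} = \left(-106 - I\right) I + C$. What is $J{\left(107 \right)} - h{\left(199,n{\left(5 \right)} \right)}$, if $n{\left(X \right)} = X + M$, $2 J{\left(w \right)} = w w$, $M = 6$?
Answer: $\frac{18001}{2} \approx 9000.5$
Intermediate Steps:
$J{\left(w \right)} = \frac{w^{2}}{2}$ ($J{\left(w \right)} = \frac{w w}{2} = \frac{w^{2}}{2}$)
$n{\left(X \right)} = 6 + X$ ($n{\left(X \right)} = X + 6 = 6 + X$)
$h{\left(C,I \right)} = -12 + 3 C + 3 I \left(-106 - I\right)$ ($h{\left(C,I \right)} = -12 + 3 \left(\left(-106 - I\right) I + C\right) = -12 + 3 \left(I \left(-106 - I\right) + C\right) = -12 + 3 \left(C + I \left(-106 - I\right)\right) = -12 + \left(3 C + 3 I \left(-106 - I\right)\right) = -12 + 3 C + 3 I \left(-106 - I\right)$)
$J{\left(107 \right)} - h{\left(199,n{\left(5 \right)} \right)} = \frac{107^{2}}{2} - \left(-12 - 318 \left(6 + 5\right) - 3 \left(6 + 5\right)^{2} + 3 \cdot 199\right) = \frac{1}{2} \cdot 11449 - \left(-12 - 3498 - 3 \cdot 11^{2} + 597\right) = \frac{11449}{2} - \left(-12 - 3498 - 363 + 597\right) = \frac{11449}{2} - -3276 = \frac{11449}{2} + 3276 = \frac{18001}{2}$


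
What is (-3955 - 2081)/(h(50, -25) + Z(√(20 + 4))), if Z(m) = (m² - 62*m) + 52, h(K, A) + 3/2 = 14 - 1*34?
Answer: 1315848/357143 + 2993856*√6/357143 ≈ 24.218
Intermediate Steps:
h(K, A) = -43/2 (h(K, A) = -3/2 + (14 - 1*34) = -3/2 + (14 - 34) = -3/2 - 20 = -43/2)
Z(m) = 52 + m² - 62*m
(-3955 - 2081)/(h(50, -25) + Z(√(20 + 4))) = (-3955 - 2081)/(-43/2 + (52 + (√(20 + 4))² - 62*√(20 + 4))) = -6036/(-43/2 + (52 + (√24)² - 124*√6)) = -6036/(-43/2 + (52 + (2*√6)² - 124*√6)) = -6036/(-43/2 + (52 + 24 - 124*√6)) = -6036/(-43/2 + (76 - 124*√6)) = -6036/(109/2 - 124*√6)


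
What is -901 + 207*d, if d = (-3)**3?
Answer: -6490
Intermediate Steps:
d = -27
-901 + 207*d = -901 + 207*(-27) = -901 - 5589 = -6490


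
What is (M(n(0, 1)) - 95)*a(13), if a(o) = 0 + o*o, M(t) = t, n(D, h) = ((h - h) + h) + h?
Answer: -15717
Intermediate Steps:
n(D, h) = 2*h (n(D, h) = (0 + h) + h = h + h = 2*h)
a(o) = o² (a(o) = 0 + o² = o²)
(M(n(0, 1)) - 95)*a(13) = (2*1 - 95)*13² = (2 - 95)*169 = -93*169 = -15717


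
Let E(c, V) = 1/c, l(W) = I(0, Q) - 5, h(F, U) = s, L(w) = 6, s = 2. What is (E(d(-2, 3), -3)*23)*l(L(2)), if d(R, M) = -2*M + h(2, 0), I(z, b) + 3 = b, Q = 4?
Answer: 23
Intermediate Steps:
I(z, b) = -3 + b
h(F, U) = 2
l(W) = -4 (l(W) = (-3 + 4) - 5 = 1 - 5 = -4)
d(R, M) = 2 - 2*M (d(R, M) = -2*M + 2 = 2 - 2*M)
(E(d(-2, 3), -3)*23)*l(L(2)) = (23/(2 - 2*3))*(-4) = (23/(2 - 6))*(-4) = (23/(-4))*(-4) = -1/4*23*(-4) = -23/4*(-4) = 23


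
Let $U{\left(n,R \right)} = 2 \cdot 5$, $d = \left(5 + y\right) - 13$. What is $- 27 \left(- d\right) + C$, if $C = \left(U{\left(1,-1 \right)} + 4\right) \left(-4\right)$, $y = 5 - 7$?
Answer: $-326$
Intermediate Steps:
$y = -2$ ($y = 5 - 7 = -2$)
$d = -10$ ($d = \left(5 - 2\right) - 13 = 3 - 13 = -10$)
$U{\left(n,R \right)} = 10$
$C = -56$ ($C = \left(10 + 4\right) \left(-4\right) = 14 \left(-4\right) = -56$)
$- 27 \left(- d\right) + C = - 27 \left(\left(-1\right) \left(-10\right)\right) - 56 = \left(-27\right) 10 - 56 = -270 - 56 = -326$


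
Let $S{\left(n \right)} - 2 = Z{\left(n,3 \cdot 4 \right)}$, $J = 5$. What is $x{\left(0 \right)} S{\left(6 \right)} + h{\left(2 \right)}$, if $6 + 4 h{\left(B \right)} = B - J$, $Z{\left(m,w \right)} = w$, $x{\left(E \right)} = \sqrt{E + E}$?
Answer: $- \frac{9}{4} \approx -2.25$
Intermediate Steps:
$x{\left(E \right)} = \sqrt{2} \sqrt{E}$ ($x{\left(E \right)} = \sqrt{2 E} = \sqrt{2} \sqrt{E}$)
$h{\left(B \right)} = - \frac{11}{4} + \frac{B}{4}$ ($h{\left(B \right)} = - \frac{3}{2} + \frac{B - 5}{4} = - \frac{3}{2} + \frac{-5 + B}{4} = - \frac{3}{2} + \left(- \frac{5}{4} + \frac{B}{4}\right) = - \frac{11}{4} + \frac{B}{4}$)
$S{\left(n \right)} = 14$ ($S{\left(n \right)} = 2 + 3 \cdot 4 = 2 + 12 = 14$)
$x{\left(0 \right)} S{\left(6 \right)} + h{\left(2 \right)} = \sqrt{2} \sqrt{0} \cdot 14 + \left(- \frac{11}{4} + \frac{1}{4} \cdot 2\right) = \sqrt{2} \cdot 0 \cdot 14 + \left(- \frac{11}{4} + \frac{1}{2}\right) = 0 \cdot 14 - \frac{9}{4} = 0 - \frac{9}{4} = - \frac{9}{4}$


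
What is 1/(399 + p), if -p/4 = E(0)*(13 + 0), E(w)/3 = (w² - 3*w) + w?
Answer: 1/399 ≈ 0.0025063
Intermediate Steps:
E(w) = -6*w + 3*w² (E(w) = 3*((w² - 3*w) + w) = 3*(w² - 2*w) = -6*w + 3*w²)
p = 0 (p = -4*3*0*(-2 + 0)*(13 + 0) = -4*3*0*(-2)*13 = -0*13 = -4*0 = 0)
1/(399 + p) = 1/(399 + 0) = 1/399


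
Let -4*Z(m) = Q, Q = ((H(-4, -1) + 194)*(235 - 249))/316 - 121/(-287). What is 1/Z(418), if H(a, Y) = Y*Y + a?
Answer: 181384/364601 ≈ 0.49749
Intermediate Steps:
H(a, Y) = a + Y**2 (H(a, Y) = Y**2 + a = a + Y**2)
Q = -364601/45346 (Q = (((-4 + (-1)**2) + 194)*(235 - 249))/316 - 121/(-287) = (((-4 + 1) + 194)*(-14))*(1/316) - 121*(-1/287) = ((-3 + 194)*(-14))*(1/316) + 121/287 = (191*(-14))*(1/316) + 121/287 = -2674*1/316 + 121/287 = -1337/158 + 121/287 = -364601/45346 ≈ -8.0404)
Z(m) = 364601/181384 (Z(m) = -1/4*(-364601/45346) = 364601/181384)
1/Z(418) = 1/(364601/181384) = 181384/364601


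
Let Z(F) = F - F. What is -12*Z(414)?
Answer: 0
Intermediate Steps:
Z(F) = 0
-12*Z(414) = -12*0 = -1*0 = 0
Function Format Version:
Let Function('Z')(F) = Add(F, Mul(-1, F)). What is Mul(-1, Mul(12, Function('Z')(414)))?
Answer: 0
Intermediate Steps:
Function('Z')(F) = 0
Mul(-1, Mul(12, Function('Z')(414))) = Mul(-1, Mul(12, 0)) = Mul(-1, 0) = 0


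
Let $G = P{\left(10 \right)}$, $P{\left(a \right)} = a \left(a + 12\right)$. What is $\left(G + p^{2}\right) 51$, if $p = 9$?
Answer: $15351$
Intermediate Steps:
$P{\left(a \right)} = a \left(12 + a\right)$
$G = 220$ ($G = 10 \left(12 + 10\right) = 10 \cdot 22 = 220$)
$\left(G + p^{2}\right) 51 = \left(220 + 9^{2}\right) 51 = \left(220 + 81\right) 51 = 301 \cdot 51 = 15351$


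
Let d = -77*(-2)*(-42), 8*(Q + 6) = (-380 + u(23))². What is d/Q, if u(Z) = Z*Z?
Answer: -51744/22153 ≈ -2.3358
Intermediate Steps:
u(Z) = Z²
Q = 22153/8 (Q = -6 + (-380 + 23²)²/8 = -6 + (-380 + 529)²/8 = -6 + (⅛)*149² = -6 + (⅛)*22201 = -6 + 22201/8 = 22153/8 ≈ 2769.1)
d = -6468 (d = 154*(-42) = -6468)
d/Q = -6468/22153/8 = -6468*8/22153 = -51744/22153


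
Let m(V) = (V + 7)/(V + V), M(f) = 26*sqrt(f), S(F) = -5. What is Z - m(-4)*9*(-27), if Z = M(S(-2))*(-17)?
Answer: -729/8 - 442*I*sqrt(5) ≈ -91.125 - 988.34*I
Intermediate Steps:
m(V) = (7 + V)/(2*V) (m(V) = (7 + V)/((2*V)) = (7 + V)*(1/(2*V)) = (7 + V)/(2*V))
Z = -442*I*sqrt(5) (Z = (26*sqrt(-5))*(-17) = (26*(I*sqrt(5)))*(-17) = (26*I*sqrt(5))*(-17) = -442*I*sqrt(5) ≈ -988.34*I)
Z - m(-4)*9*(-27) = -442*I*sqrt(5) - ((1/2)*(7 - 4)/(-4))*9*(-27) = -442*I*sqrt(5) - ((1/2)*(-1/4)*3)*9*(-27) = -442*I*sqrt(5) - (-3/8*9)*(-27) = -442*I*sqrt(5) - (-27)*(-27)/8 = -442*I*sqrt(5) - 1*729/8 = -442*I*sqrt(5) - 729/8 = -729/8 - 442*I*sqrt(5)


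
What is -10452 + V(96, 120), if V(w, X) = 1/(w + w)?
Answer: -2006783/192 ≈ -10452.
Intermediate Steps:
V(w, X) = 1/(2*w)
-10452 + V(96, 120) = -10452 + (½)/96 = -10452 + (½)*(1/96) = -10452 + 1/192 = -2006783/192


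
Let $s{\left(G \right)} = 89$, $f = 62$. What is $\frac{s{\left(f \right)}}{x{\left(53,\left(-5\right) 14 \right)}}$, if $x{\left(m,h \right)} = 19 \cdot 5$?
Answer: $\frac{89}{95} \approx 0.93684$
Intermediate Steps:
$x{\left(m,h \right)} = 95$
$\frac{s{\left(f \right)}}{x{\left(53,\left(-5\right) 14 \right)}} = \frac{89}{95}$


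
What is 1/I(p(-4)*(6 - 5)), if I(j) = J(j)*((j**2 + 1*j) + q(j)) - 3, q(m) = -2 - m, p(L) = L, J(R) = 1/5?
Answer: -5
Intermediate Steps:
J(R) = 1/5
I(j) = -17/5 + j**2/5 (I(j) = ((j**2 + 1*j) + (-2 - j))/5 - 3 = ((j**2 + j) + (-2 - j))/5 - 3 = ((j + j**2) + (-2 - j))/5 - 3 = (-2 + j**2)/5 - 3 = (-2/5 + j**2/5) - 3 = -17/5 + j**2/5)
1/I(p(-4)*(6 - 5)) = 1/(-17/5 + (-4*(6 - 5))**2/5) = 1/(-17/5 + (-4*1)**2/5) = 1/(-17/5 + (1/5)*(-4)**2) = 1/(-17/5 + (1/5)*16) = 1/(-17/5 + 16/5) = 1/(-1/5) = -5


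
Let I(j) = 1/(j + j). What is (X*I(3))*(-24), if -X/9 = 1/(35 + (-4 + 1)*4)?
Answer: 36/23 ≈ 1.5652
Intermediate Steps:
I(j) = 1/(2*j)
X = -9/23 (X = -9/(35 + (-4 + 1)*4) = -9/(35 - 3*4) = -9/(35 - 12) = -9/23 ≈ -0.39130)
(X*I(3))*(-24) = -9/(46*3)*(-24) = -9/23*⅙*(-24) = -3/46*(-24) = 36/23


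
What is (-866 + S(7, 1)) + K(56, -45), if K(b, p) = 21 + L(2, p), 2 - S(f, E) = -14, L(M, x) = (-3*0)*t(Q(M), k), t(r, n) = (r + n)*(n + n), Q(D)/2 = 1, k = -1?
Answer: -829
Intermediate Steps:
Q(D) = 2 (Q(D) = 2*1 = 2)
t(r, n) = 2*n*(n + r) (t(r, n) = (n + r)*(2*n) = 2*n*(n + r))
L(M, x) = 0 (L(M, x) = (-3*0)*(2*(-1)*(-1 + 2)) = 0*(2*(-1)*1) = 0*(-2) = 0)
S(f, E) = 16 (S(f, E) = 2 - 1*(-14) = 2 + 14 = 16)
K(b, p) = 21 (K(b, p) = 21 + 0 = 21)
(-866 + S(7, 1)) + K(56, -45) = (-866 + 16) + 21 = -850 + 21 = -829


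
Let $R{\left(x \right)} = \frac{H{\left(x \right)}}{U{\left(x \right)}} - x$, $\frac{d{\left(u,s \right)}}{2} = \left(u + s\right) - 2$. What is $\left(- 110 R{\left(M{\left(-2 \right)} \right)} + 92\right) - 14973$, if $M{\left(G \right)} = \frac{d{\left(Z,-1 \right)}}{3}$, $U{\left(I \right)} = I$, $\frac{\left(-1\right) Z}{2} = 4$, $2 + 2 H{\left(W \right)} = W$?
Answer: $- \frac{47273}{3} \approx -15758.0$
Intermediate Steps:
$H{\left(W \right)} = -1 + \frac{W}{2}$
$Z = -8$ ($Z = \left(-2\right) 4 = -8$)
$d{\left(u,s \right)} = -4 + 2 s + 2 u$ ($d{\left(u,s \right)} = 2 \left(\left(u + s\right) - 2\right) = 2 \left(\left(s + u\right) - 2\right) = 2 \left(-2 + s + u\right) = -4 + 2 s + 2 u$)
$M{\left(G \right)} = - \frac{22}{3}$ ($M{\left(G \right)} = \frac{-4 + 2 \left(-1\right) + 2 \left(-8\right)}{3} = \left(-4 - 2 - 16\right) \frac{1}{3} = \left(-22\right) \frac{1}{3} = - \frac{22}{3}$)
$R{\left(x \right)} = - x + \frac{-1 + \frac{x}{2}}{x}$ ($R{\left(x \right)} = \frac{-1 + \frac{x}{2}}{x} - x = - x + \frac{-1 + \frac{x}{2}}{x}$)
$\left(- 110 R{\left(M{\left(-2 \right)} \right)} + 92\right) - 14973 = \left(- 110 \left(\frac{1}{2} - - \frac{22}{3} - \frac{1}{- \frac{22}{3}}\right) + 92\right) - 14973 = \left(- 110 \left(\frac{1}{2} + \frac{22}{3} - - \frac{3}{22}\right) + 92\right) - 14973 = \left(- 110 \left(\frac{1}{2} + \frac{22}{3} + \frac{3}{22}\right) + 92\right) - 14973 = \left(\left(-110\right) \frac{263}{33} + 92\right) - 14973 = \left(- \frac{2630}{3} + 92\right) - 14973 = - \frac{2354}{3} - 14973 = - \frac{47273}{3}$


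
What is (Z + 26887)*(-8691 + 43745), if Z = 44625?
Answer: 2506781648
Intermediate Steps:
(Z + 26887)*(-8691 + 43745) = (44625 + 26887)*(-8691 + 43745) = 71512*35054 = 2506781648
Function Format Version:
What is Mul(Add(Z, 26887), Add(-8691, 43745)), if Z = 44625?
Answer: 2506781648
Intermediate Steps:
Mul(Add(Z, 26887), Add(-8691, 43745)) = Mul(Add(44625, 26887), Add(-8691, 43745)) = Mul(71512, 35054) = 2506781648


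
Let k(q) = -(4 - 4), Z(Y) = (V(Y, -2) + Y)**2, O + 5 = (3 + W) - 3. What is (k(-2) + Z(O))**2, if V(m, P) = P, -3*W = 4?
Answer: 390625/81 ≈ 4822.5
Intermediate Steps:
W = -4/3 (W = -1/3*4 = -4/3 ≈ -1.3333)
O = -19/3 (O = -5 + ((3 - 4/3) - 3) = -5 + (5/3 - 3) = -5 - 4/3 = -19/3 ≈ -6.3333)
Z(Y) = (-2 + Y)**2
k(q) = 0 (k(q) = -1*0 = 0)
(k(-2) + Z(O))**2 = (0 + (-2 - 19/3)**2)**2 = (0 + (-25/3)**2)**2 = (0 + 625/9)**2 = (625/9)**2 = 390625/81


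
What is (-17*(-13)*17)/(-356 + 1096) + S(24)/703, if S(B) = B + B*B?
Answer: 83383/14060 ≈ 5.9305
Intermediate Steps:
S(B) = B + B²
(-17*(-13)*17)/(-356 + 1096) + S(24)/703 = (-17*(-13)*17)/(-356 + 1096) + (24*(1 + 24))/703 = (221*17)/740 + (24*25)*(1/703) = 3757*(1/740) + 600*(1/703) = 3757/740 + 600/703 = 83383/14060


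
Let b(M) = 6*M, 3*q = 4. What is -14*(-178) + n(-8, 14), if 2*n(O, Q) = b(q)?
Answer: 2496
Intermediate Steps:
q = 4/3 (q = (1/3)*4 = 4/3 ≈ 1.3333)
n(O, Q) = 4 (n(O, Q) = (6*(4/3))/2 = (1/2)*8 = 4)
-14*(-178) + n(-8, 14) = -14*(-178) + 4 = 2492 + 4 = 2496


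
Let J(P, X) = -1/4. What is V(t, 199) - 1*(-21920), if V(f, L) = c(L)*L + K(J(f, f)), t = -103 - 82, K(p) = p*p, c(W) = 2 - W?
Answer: -276527/16 ≈ -17283.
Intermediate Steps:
J(P, X) = -1/4 (J(P, X) = -1*1/4 = -1/4)
K(p) = p**2
t = -185
V(f, L) = 1/16 + L*(2 - L) (V(f, L) = (2 - L)*L + (-1/4)**2 = L*(2 - L) + 1/16 = 1/16 + L*(2 - L))
V(t, 199) - 1*(-21920) = (1/16 - 1*199*(-2 + 199)) - 1*(-21920) = (1/16 - 1*199*197) + 21920 = (1/16 - 39203) + 21920 = -627247/16 + 21920 = -276527/16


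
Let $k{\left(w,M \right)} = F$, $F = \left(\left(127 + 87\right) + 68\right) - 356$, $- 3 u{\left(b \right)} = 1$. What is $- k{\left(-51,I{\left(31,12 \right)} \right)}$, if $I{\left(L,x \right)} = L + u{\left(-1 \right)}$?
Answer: $74$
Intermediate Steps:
$u{\left(b \right)} = - \frac{1}{3}$ ($u{\left(b \right)} = \left(- \frac{1}{3}\right) 1 = - \frac{1}{3}$)
$I{\left(L,x \right)} = - \frac{1}{3} + L$ ($I{\left(L,x \right)} = L - \frac{1}{3} = - \frac{1}{3} + L$)
$F = -74$ ($F = \left(214 + 68\right) - 356 = 282 - 356 = -74$)
$k{\left(w,M \right)} = -74$
$- k{\left(-51,I{\left(31,12 \right)} \right)} = \left(-1\right) \left(-74\right) = 74$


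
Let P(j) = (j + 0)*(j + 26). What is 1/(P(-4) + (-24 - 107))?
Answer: -1/219 ≈ -0.0045662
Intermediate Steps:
P(j) = j*(26 + j)
1/(P(-4) + (-24 - 107)) = 1/(-4*(26 - 4) + (-24 - 107)) = 1/(-4*22 - 131) = 1/(-88 - 131) = 1/(-219) = -1/219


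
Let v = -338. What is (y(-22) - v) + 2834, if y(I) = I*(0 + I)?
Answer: 3656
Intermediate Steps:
y(I) = I**2 (y(I) = I*I = I**2)
(y(-22) - v) + 2834 = ((-22)**2 - 1*(-338)) + 2834 = (484 + 338) + 2834 = 822 + 2834 = 3656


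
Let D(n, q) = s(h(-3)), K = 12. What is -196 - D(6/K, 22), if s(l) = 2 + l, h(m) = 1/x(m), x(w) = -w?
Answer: -595/3 ≈ -198.33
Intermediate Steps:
h(m) = -1/m (h(m) = 1/(-m) = -1/m)
D(n, q) = 7/3 (D(n, q) = 2 - 1/(-3) = 2 - 1*(-⅓) = 2 + ⅓ = 7/3)
-196 - D(6/K, 22) = -196 - 1*7/3 = -196 - 7/3 = -595/3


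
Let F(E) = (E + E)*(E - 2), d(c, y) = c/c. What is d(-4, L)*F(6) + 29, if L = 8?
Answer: 77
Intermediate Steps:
d(c, y) = 1
F(E) = 2*E*(-2 + E) (F(E) = (2*E)*(-2 + E) = 2*E*(-2 + E))
d(-4, L)*F(6) + 29 = 1*(2*6*(-2 + 6)) + 29 = 1*(2*6*4) + 29 = 1*48 + 29 = 48 + 29 = 77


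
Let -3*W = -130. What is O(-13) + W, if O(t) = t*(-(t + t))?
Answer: -884/3 ≈ -294.67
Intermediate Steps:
W = 130/3 (W = -⅓*(-130) = 130/3 ≈ 43.333)
O(t) = -2*t² (O(t) = t*(-2*t) = -2*t²)
O(-13) + W = -2*(-13)² + 130/3 = -2*169 + 130/3 = -338 + 130/3 = -884/3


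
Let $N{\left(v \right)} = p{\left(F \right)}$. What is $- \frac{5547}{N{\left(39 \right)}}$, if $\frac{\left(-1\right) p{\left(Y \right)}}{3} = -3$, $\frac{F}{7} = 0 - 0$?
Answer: $- \frac{1849}{3} \approx -616.33$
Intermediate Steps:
$F = 0$ ($F = 7 \left(0 - 0\right) = 7 \left(0 + 0\right) = 7 \cdot 0 = 0$)
$p{\left(Y \right)} = 9$ ($p{\left(Y \right)} = \left(-3\right) \left(-3\right) = 9$)
$N{\left(v \right)} = 9$
$- \frac{5547}{N{\left(39 \right)}} = - \frac{5547}{9} = \left(-5547\right) \frac{1}{9} = - \frac{1849}{3}$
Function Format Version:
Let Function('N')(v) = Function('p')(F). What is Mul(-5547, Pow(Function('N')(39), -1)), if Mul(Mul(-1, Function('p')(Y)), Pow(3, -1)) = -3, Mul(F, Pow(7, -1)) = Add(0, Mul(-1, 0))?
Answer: Rational(-1849, 3) ≈ -616.33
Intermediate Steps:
F = 0 (F = Mul(7, Add(0, Mul(-1, 0))) = Mul(7, Add(0, 0)) = Mul(7, 0) = 0)
Function('p')(Y) = 9 (Function('p')(Y) = Mul(-3, -3) = 9)
Function('N')(v) = 9
Mul(-5547, Pow(Function('N')(39), -1)) = Mul(-5547, Pow(9, -1)) = Mul(-5547, Rational(1, 9)) = Rational(-1849, 3)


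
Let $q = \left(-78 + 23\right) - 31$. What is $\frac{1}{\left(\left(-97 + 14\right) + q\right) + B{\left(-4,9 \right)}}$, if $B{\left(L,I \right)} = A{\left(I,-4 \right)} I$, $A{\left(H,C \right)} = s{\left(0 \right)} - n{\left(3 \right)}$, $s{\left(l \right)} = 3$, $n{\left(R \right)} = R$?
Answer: $- \frac{1}{169} \approx -0.0059172$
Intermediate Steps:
$A{\left(H,C \right)} = 0$ ($A{\left(H,C \right)} = 3 - 3 = 0$)
$q = -86$ ($q = -55 - 31 = -86$)
$B{\left(L,I \right)} = 0$ ($B{\left(L,I \right)} = 0 I = 0$)
$\frac{1}{\left(\left(-97 + 14\right) + q\right) + B{\left(-4,9 \right)}} = \frac{1}{\left(\left(-97 + 14\right) - 86\right) + 0} = \frac{1}{\left(-83 - 86\right) + 0} = \frac{1}{-169 + 0} = \frac{1}{-169} = - \frac{1}{169}$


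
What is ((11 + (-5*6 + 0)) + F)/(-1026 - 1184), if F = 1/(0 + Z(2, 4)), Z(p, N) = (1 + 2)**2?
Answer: 1/117 ≈ 0.0085470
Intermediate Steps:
Z(p, N) = 9 (Z(p, N) = 3**2 = 9)
F = 1/9 (F = 1/(0 + 9) = 1/9 ≈ 0.11111)
((11 + (-5*6 + 0)) + F)/(-1026 - 1184) = ((11 + (-5*6 + 0)) + 1/9)/(-1026 - 1184) = ((11 + (-30 + 0)) + 1/9)/(-2210) = ((11 - 30) + 1/9)*(-1/2210) = (-19 + 1/9)*(-1/2210) = -170/9*(-1/2210) = 1/117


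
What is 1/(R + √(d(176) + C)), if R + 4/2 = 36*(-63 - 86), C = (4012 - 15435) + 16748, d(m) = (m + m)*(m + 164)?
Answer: -5366/28668951 - √125005/28668951 ≈ -0.00019950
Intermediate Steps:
d(m) = 2*m*(164 + m) (d(m) = (2*m)*(164 + m) = 2*m*(164 + m))
C = 5325 (C = -11423 + 16748 = 5325)
R = -5366 (R = -2 + 36*(-63 - 86) = -2 + 36*(-149) = -2 - 5364 = -5366)
1/(R + √(d(176) + C)) = 1/(-5366 + √(2*176*(164 + 176) + 5325)) = 1/(-5366 + √(2*176*340 + 5325)) = 1/(-5366 + √(119680 + 5325)) = 1/(-5366 + √125005)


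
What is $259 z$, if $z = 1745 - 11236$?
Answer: $-2458169$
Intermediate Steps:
$z = -9491$ ($z = 1745 - 11236 = -9491$)
$259 z = 259 \left(-9491\right) = -2458169$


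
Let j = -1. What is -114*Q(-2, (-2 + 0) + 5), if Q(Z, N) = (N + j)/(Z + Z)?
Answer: 57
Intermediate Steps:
Q(Z, N) = (-1 + N)/(2*Z) (Q(Z, N) = (N - 1)/(Z + Z) = (-1 + N)/((2*Z)) = (-1 + N)*(1/(2*Z)) = (-1 + N)/(2*Z))
-114*Q(-2, (-2 + 0) + 5) = -57*(-1 + ((-2 + 0) + 5))/(-2) = -57*(-1)*(-1 + (-2 + 5))/2 = -57*(-1)*(-1 + 3)/2 = -57*(-1)*2/2 = -114*(-½) = 57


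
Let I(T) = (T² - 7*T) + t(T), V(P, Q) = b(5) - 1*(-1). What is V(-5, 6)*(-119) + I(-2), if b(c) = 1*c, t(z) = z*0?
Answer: -696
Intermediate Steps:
t(z) = 0
b(c) = c
V(P, Q) = 6 (V(P, Q) = 5 - 1*(-1) = 5 + 1 = 6)
I(T) = T² - 7*T (I(T) = (T² - 7*T) + 0 = T² - 7*T)
V(-5, 6)*(-119) + I(-2) = 6*(-119) - 2*(-7 - 2) = -714 - 2*(-9) = -714 + 18 = -696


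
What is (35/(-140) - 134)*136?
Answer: -18258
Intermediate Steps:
(35/(-140) - 134)*136 = (35*(-1/140) - 134)*136 = (-1/4 - 134)*136 = -537/4*136 = -18258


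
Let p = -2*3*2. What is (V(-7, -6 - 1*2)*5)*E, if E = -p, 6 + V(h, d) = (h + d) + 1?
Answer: -1200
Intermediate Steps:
V(h, d) = -5 + d + h (V(h, d) = -6 + ((h + d) + 1) = -6 + ((d + h) + 1) = -6 + (1 + d + h) = -5 + d + h)
p = -12 (p = -6*2 = -12)
E = 12 (E = -1*(-12) = 12)
(V(-7, -6 - 1*2)*5)*E = ((-5 + (-6 - 1*2) - 7)*5)*12 = ((-5 + (-6 - 2) - 7)*5)*12 = ((-5 - 8 - 7)*5)*12 = -20*5*12 = -100*12 = -1200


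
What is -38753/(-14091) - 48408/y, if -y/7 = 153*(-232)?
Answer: 537934/210511 ≈ 2.5554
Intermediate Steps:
y = 248472 (y = -1071*(-232) = -7*(-35496) = 248472)
-38753/(-14091) - 48408/y = -38753/(-14091) - 48408/248472 = -38753*(-1/14091) - 48408*1/248472 = 3523/1281 - 2017/10353 = 537934/210511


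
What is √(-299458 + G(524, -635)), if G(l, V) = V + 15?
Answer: 3*I*√33342 ≈ 547.79*I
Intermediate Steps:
G(l, V) = 15 + V
√(-299458 + G(524, -635)) = √(-299458 + (15 - 635)) = √(-299458 - 620) = √(-300078) = 3*I*√33342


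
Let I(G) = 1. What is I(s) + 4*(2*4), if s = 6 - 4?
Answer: 33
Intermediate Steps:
s = 2
I(s) + 4*(2*4) = 1 + 4*(2*4) = 1 + 4*8 = 1 + 32 = 33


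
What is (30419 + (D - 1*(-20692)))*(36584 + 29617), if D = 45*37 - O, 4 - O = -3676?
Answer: 3250204296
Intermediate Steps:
O = 3680 (O = 4 - 1*(-3676) = 4 + 3676 = 3680)
D = -2015 (D = 45*37 - 1*3680 = 1665 - 3680 = -2015)
(30419 + (D - 1*(-20692)))*(36584 + 29617) = (30419 + (-2015 - 1*(-20692)))*(36584 + 29617) = (30419 + (-2015 + 20692))*66201 = (30419 + 18677)*66201 = 49096*66201 = 3250204296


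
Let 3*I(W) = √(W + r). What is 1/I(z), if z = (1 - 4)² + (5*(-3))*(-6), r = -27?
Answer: √2/4 ≈ 0.35355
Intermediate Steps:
z = 99 (z = (-3)² - 15*(-6) = 9 + 90 = 99)
I(W) = √(-27 + W)/3 (I(W) = √(W - 27)/3 = √(-27 + W)/3)
1/I(z) = 1/(√(-27 + 99)/3) = 1/(√72/3) = 1/((6*√2)/3) = 1/(2*√2) = √2/4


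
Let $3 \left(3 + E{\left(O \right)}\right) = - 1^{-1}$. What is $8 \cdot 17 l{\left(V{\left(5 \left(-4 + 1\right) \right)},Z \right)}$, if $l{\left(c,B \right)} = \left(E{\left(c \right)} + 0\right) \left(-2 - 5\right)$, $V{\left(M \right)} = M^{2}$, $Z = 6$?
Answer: $\frac{9520}{3} \approx 3173.3$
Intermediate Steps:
$E{\left(O \right)} = - \frac{10}{3}$ ($E{\left(O \right)} = -3 + \frac{\left(-1\right) 1^{-1}}{3} = -3 + \frac{\left(-1\right) 1}{3} = -3 + \frac{1}{3} \left(-1\right) = -3 - \frac{1}{3} = - \frac{10}{3}$)
$l{\left(c,B \right)} = \frac{70}{3}$ ($l{\left(c,B \right)} = \left(- \frac{10}{3} + 0\right) \left(-2 - 5\right) = \left(- \frac{10}{3}\right) \left(-7\right) = \frac{70}{3}$)
$8 \cdot 17 l{\left(V{\left(5 \left(-4 + 1\right) \right)},Z \right)} = 8 \cdot 17 \cdot \frac{70}{3} = 136 \cdot \frac{70}{3} = \frac{9520}{3}$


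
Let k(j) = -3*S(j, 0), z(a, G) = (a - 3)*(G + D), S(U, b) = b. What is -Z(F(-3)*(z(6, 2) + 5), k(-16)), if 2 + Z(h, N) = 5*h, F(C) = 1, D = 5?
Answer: -128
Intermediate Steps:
z(a, G) = (-3 + a)*(5 + G) (z(a, G) = (a - 3)*(G + 5) = (-3 + a)*(5 + G))
k(j) = 0 (k(j) = -3*0 = 0)
Z(h, N) = -2 + 5*h
-Z(F(-3)*(z(6, 2) + 5), k(-16)) = -(-2 + 5*(1*((-15 - 3*2 + 5*6 + 2*6) + 5))) = -(-2 + 5*(1*((-15 - 6 + 30 + 12) + 5))) = -(-2 + 5*(1*(21 + 5))) = -(-2 + 5*(1*26)) = -(-2 + 5*26) = -(-2 + 130) = -1*128 = -128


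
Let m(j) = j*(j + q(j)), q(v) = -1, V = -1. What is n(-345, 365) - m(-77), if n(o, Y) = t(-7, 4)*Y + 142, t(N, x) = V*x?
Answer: -7324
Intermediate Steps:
t(N, x) = -x
m(j) = j*(-1 + j) (m(j) = j*(j - 1) = j*(-1 + j))
n(o, Y) = 142 - 4*Y (n(o, Y) = (-1*4)*Y + 142 = -4*Y + 142 = 142 - 4*Y)
n(-345, 365) - m(-77) = (142 - 4*365) - (-77)*(-1 - 77) = (142 - 1460) - (-77)*(-78) = -1318 - 1*6006 = -1318 - 6006 = -7324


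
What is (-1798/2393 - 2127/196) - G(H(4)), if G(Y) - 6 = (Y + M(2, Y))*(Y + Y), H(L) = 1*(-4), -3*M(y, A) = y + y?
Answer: -84805045/1407084 ≈ -60.270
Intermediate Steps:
M(y, A) = -2*y/3 (M(y, A) = -(y + y)/3 = -2*y/3)
H(L) = -4
G(Y) = 6 + 2*Y*(-4/3 + Y) (G(Y) = 6 + (Y - 2/3*2)*(Y + Y) = 6 + (Y - 4/3)*(2*Y) = 6 + (-4/3 + Y)*(2*Y) = 6 + 2*Y*(-4/3 + Y))
(-1798/2393 - 2127/196) - G(H(4)) = (-1798/2393 - 2127/196) - (6 + 2*(-4)**2 - 8/3*(-4)) = (-1798*1/2393 - 2127*1/196) - (6 + 2*16 + 32/3) = (-1798/2393 - 2127/196) - (6 + 32 + 32/3) = -5442319/469028 - 1*146/3 = -5442319/469028 - 146/3 = -84805045/1407084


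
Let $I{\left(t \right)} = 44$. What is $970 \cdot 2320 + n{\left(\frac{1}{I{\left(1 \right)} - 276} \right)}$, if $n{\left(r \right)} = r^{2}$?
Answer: $\frac{121125529601}{53824} \approx 2.2504 \cdot 10^{6}$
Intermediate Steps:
$970 \cdot 2320 + n{\left(\frac{1}{I{\left(1 \right)} - 276} \right)} = 970 \cdot 2320 + \left(\frac{1}{44 - 276}\right)^{2} = 2250400 + \left(\frac{1}{-232}\right)^{2} = 2250400 + \left(- \frac{1}{232}\right)^{2} = 2250400 + \frac{1}{53824} = \frac{121125529601}{53824}$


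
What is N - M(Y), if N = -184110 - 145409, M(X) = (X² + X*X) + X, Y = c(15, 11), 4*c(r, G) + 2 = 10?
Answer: -329529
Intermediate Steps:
c(r, G) = 2 (c(r, G) = -½ + (¼)*10 = -½ + 5/2 = 2)
Y = 2
M(X) = X + 2*X² (M(X) = (X² + X²) + X = 2*X² + X = X + 2*X²)
N = -329519
N - M(Y) = -329519 - 2*(1 + 2*2) = -329519 - 2*(1 + 4) = -329519 - 2*5 = -329519 - 1*10 = -329519 - 10 = -329529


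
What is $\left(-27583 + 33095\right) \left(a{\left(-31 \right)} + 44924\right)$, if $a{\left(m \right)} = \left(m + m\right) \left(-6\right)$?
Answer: $249671552$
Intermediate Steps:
$a{\left(m \right)} = - 12 m$ ($a{\left(m \right)} = 2 m \left(-6\right) = - 12 m$)
$\left(-27583 + 33095\right) \left(a{\left(-31 \right)} + 44924\right) = \left(-27583 + 33095\right) \left(\left(-12\right) \left(-31\right) + 44924\right) = 5512 \left(372 + 44924\right) = 5512 \cdot 45296 = 249671552$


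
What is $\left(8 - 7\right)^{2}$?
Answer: $1$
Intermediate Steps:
$\left(8 - 7\right)^{2} = 1^{2} = 1$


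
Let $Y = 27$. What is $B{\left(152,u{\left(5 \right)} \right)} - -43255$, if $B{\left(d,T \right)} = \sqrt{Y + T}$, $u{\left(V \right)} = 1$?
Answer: $43255 + 2 \sqrt{7} \approx 43260.0$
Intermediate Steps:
$B{\left(d,T \right)} = \sqrt{27 + T}$
$B{\left(152,u{\left(5 \right)} \right)} - -43255 = \sqrt{27 + 1} - -43255 = \sqrt{28} + 43255 = 2 \sqrt{7} + 43255 = 43255 + 2 \sqrt{7}$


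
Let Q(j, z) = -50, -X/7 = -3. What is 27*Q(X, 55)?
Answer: -1350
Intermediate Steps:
X = 21 (X = -7*(-3) = 21)
27*Q(X, 55) = 27*(-50) = -1350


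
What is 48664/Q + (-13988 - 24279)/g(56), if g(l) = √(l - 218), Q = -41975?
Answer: -48664/41975 + 38267*I*√2/18 ≈ -1.1594 + 3006.5*I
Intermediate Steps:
g(l) = √(-218 + l)
48664/Q + (-13988 - 24279)/g(56) = 48664/(-41975) + (-13988 - 24279)/(√(-218 + 56)) = 48664*(-1/41975) - 38267*(-I*√2/18) = -48664/41975 - 38267*(-I*√2/18) = -48664/41975 - (-38267)*I*√2/18 = -48664/41975 + 38267*I*√2/18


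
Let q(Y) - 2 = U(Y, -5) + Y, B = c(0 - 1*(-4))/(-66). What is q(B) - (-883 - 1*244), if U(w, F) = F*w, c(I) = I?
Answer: 37265/33 ≈ 1129.2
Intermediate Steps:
B = -2/33 (B = (0 - 1*(-4))/(-66) = (0 + 4)*(-1/66) = 4*(-1/66) = -2/33 ≈ -0.060606)
q(Y) = 2 - 4*Y (q(Y) = 2 + (-5*Y + Y) = 2 - 4*Y)
q(B) - (-883 - 1*244) = (2 - 4*(-2/33)) - (-883 - 1*244) = (2 + 8/33) - (-883 - 244) = 74/33 - 1*(-1127) = 74/33 + 1127 = 37265/33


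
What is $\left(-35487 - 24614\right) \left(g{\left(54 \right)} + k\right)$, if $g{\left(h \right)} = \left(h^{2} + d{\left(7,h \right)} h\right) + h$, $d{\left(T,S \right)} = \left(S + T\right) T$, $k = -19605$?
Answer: $-386028723$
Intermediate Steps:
$d{\left(T,S \right)} = T \left(S + T\right)$
$g{\left(h \right)} = h + h^{2} + h \left(49 + 7 h\right)$ ($g{\left(h \right)} = \left(h^{2} + 7 \left(h + 7\right) h\right) + h = \left(h^{2} + 7 \left(7 + h\right) h\right) + h = \left(h^{2} + \left(49 + 7 h\right) h\right) + h = \left(h^{2} + h \left(49 + 7 h\right)\right) + h = h + h^{2} + h \left(49 + 7 h\right)$)
$\left(-35487 - 24614\right) \left(g{\left(54 \right)} + k\right) = \left(-35487 - 24614\right) \left(2 \cdot 54 \left(25 + 4 \cdot 54\right) - 19605\right) = - 60101 \left(2 \cdot 54 \left(25 + 216\right) - 19605\right) = - 60101 \left(2 \cdot 54 \cdot 241 - 19605\right) = - 60101 \left(26028 - 19605\right) = \left(-60101\right) 6423 = -386028723$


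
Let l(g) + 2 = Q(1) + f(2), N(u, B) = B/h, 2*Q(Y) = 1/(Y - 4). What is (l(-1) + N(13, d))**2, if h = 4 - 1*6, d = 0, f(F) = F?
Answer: 1/36 ≈ 0.027778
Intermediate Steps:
h = -2 (h = 4 - 6 = -2)
Q(Y) = 1/(2*(-4 + Y)) (Q(Y) = 1/(2*(Y - 4)) = 1/(2*(-4 + Y)))
N(u, B) = -B/2 (N(u, B) = B/(-2) = B*(-1/2) = -B/2)
l(g) = -1/6 (l(g) = -2 + (1/(2*(-4 + 1)) + 2) = -2 + ((1/2)/(-3) + 2) = -2 + ((1/2)*(-1/3) + 2) = -2 + (-1/6 + 2) = -2 + 11/6 = -1/6)
(l(-1) + N(13, d))**2 = (-1/6 - 1/2*0)**2 = (-1/6 + 0)**2 = (-1/6)**2 = 1/36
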